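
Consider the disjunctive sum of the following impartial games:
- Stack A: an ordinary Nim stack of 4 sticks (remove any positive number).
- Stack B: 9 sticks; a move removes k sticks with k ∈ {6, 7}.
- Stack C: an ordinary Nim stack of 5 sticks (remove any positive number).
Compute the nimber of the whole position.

Stack A is a plain Nim stack of size 4, so its Grundy value is 4.
Build the Grundy sequence for stack B with g(k) = mex{g(k−s) : s ∈ {6, 7}, s ≤ k}:
k:     0  1  2  3  4  5  6  7  8  9
g(k):  0  0  0  0  0  0  1  1  1  1
So g(9) = 1.
Stack C is a plain Nim stack of size 5, so its Grundy value is 5.
The value of a disjunctive sum is the nim-sum of the parts.
Combined value = 4 ⊕ 1 ⊕ 5 = 0.

0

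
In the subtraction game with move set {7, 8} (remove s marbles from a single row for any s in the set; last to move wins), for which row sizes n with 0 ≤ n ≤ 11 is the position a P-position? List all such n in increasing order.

Compute g(0), g(1), … for moves {7, 8}:
k:     0  1  2  3  4  5  6  7  8  9 10 11
g(k):  0  0  0  0  0  0  0  1  1  1  1  1
The P-positions (g = 0) in 0..11 are 0, 1, 2, 3, 4, 5, 6.

0, 1, 2, 3, 4, 5, 6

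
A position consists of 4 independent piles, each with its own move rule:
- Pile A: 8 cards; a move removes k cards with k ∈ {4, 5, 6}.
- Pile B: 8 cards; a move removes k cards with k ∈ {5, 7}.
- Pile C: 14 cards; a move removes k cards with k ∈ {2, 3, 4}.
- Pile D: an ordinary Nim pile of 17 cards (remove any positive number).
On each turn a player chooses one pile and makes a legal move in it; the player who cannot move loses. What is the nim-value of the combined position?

19

Build the Grundy sequence for pile A with g(k) = mex{g(k−s) : s ∈ {4, 5, 6}, s ≤ k}:
g(0) = mex{} = 0
g(1) = mex{} = 0
g(2) = mex{} = 0
g(3) = mex{} = 0
g(4) = mex{0} = 1
g(5) = mex{0} = 1
g(6) = mex{0} = 1
g(7) = mex{0} = 1
g(8) = mex{0,1} = 2
So g(8) = 2.
For pile B, compute g(0), g(1), … with moves {5, 7}:
k:     0  1  2  3  4  5  6  7  8
g(k):  0  0  0  0  0  1  1  1  1
So g(8) = 1.
Grundy values for pile C (subtraction set {2, 3, 4}):
g(0) = mex{} = 0
g(1) = mex{} = 0
g(2) = mex{0} = 1
g(3) = mex{0} = 1
g(4) = mex{0,1} = 2
g(5) = mex{0,1} = 2
g(6) = mex{1,2} = 0
g(7) = mex{1,2} = 0
g(8) = mex{0,2} = 1
g(9) = mex{0,2} = 1
g(10) = mex{0,1} = 2
g(11) = mex{0,1} = 2
g(12) = mex{1,2} = 0
g(13) = mex{1,2} = 0
g(14) = mex{0,2} = 1
So g(14) = 1.
Pile D is a plain Nim pile of size 17, so its Grundy value is 17.
By the Sprague-Grundy theorem, the Grundy value of a sum of independent games is the XOR of the component values.
Combined value = 2 ⊕ 1 ⊕ 1 ⊕ 17 = 19.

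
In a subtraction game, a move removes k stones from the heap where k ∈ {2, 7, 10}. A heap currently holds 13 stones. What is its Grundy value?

Build the Grundy sequence with g(k) = mex{g(k−s) : s ∈ {2, 7, 10}, s ≤ k}:
g(0) = mex{} = 0
g(1) = mex{} = 0
g(2) = mex{0} = 1
g(3) = mex{0} = 1
g(4) = mex{1} = 0
g(5) = mex{1} = 0
g(6) = mex{0} = 1
g(7) = mex{0} = 1
g(8) = mex{0,1} = 2
g(9) = mex{1} = 0
g(10) = mex{0,1,2} = 3
g(11) = mex{0} = 1
g(12) = mex{0,1,3} = 2
g(13) = mex{1} = 0
So g(13) = 0.

0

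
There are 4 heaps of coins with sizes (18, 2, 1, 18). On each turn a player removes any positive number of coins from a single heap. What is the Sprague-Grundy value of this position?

3

Compute the nim-sum pairwise:
18 XOR 2 = 16
16 XOR 1 = 17
17 XOR 18 = 3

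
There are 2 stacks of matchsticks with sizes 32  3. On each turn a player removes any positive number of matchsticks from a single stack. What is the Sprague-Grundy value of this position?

35

Nim-sum: 32 ^ 3 = 35.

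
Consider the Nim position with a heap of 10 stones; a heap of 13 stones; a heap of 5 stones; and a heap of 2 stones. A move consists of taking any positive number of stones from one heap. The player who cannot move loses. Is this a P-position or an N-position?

Bitwise XOR of the heap sizes:
  1010  (10)
  1101  (13)
  0101  (5)
  0010  (2)
  ----
  0000  (0)
The nim-sum is 0, so this is a P-position: the player to move is in a losing position under optimal play.

P-position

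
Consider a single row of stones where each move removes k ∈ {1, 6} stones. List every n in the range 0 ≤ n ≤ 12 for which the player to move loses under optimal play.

0, 2, 4, 7, 9, 11

Build the Grundy sequence with g(k) = mex{g(k−s) : s ∈ {1, 6}, s ≤ k}:
k:     0  1  2  3  4  5  6  7  8  9 10 11 12
g(k):  0  1  0  1  0  1  2  0  1  0  1  0  1
The P-positions (g = 0) in 0..12 are 0, 2, 4, 7, 9, 11.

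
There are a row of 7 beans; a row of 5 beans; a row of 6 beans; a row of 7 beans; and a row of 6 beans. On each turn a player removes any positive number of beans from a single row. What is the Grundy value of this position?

Write each in binary and XOR column by column:
  111  (7)
  101  (5)
  110  (6)
  111  (7)
  110  (6)
  ---
  101  (5)

5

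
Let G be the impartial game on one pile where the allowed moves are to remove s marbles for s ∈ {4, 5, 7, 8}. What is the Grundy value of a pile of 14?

Build the Grundy sequence with g(k) = mex{g(k−s) : s ∈ {4, 5, 7, 8}, s ≤ k}:
k:     0  1  2  3  4  5  6  7  8  9 10 11 12 13 14
g(k):  0  0  0  0  1  1  1  1  2  2  2  2  0  0  0
So g(14) = 0.

0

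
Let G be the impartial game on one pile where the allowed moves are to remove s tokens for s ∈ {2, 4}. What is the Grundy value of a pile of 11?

2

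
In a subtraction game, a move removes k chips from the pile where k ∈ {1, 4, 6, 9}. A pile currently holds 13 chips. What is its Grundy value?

1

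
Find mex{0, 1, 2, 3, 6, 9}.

4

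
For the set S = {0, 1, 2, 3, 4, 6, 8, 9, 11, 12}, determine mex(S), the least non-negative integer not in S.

5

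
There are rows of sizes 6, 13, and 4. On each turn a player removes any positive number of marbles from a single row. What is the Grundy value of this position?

Nim-sum: 6 ⊕ 13 ⊕ 4 = 15.

15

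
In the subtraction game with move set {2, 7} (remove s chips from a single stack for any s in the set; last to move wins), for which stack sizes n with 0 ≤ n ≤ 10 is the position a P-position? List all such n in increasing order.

0, 1, 4, 5, 9, 10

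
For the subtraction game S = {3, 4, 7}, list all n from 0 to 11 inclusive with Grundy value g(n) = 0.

0, 1, 2, 10, 11

Build the Grundy sequence with g(k) = mex{g(k−s) : s ∈ {3, 4, 7}, s ≤ k}:
k:     0  1  2  3  4  5  6  7  8  9 10 11
g(k):  0  0  0  1  1  1  2  2  2  3  0  0
The P-positions (g = 0) in 0..11 are 0, 1, 2, 10, 11.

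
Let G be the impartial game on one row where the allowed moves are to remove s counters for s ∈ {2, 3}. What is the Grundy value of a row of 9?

2

Grundy values for subtraction set {2, 3}:
k:     0  1  2  3  4  5  6  7  8  9
g(k):  0  0  1  1  2  0  0  1  1  2
So g(9) = 2.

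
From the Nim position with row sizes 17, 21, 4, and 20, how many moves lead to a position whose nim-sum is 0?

3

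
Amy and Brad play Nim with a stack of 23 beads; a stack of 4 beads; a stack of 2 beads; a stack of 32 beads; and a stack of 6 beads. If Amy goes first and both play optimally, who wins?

Amy wins

Nim-sum: 23 ⊕ 4 ⊕ 2 ⊕ 32 ⊕ 6 = 55.
The nim-sum is 55 ≠ 0, so this is an N-position: the player to move can win; Amy has a winning move.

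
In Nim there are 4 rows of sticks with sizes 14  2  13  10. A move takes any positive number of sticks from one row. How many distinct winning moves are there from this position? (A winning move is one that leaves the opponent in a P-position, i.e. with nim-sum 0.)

3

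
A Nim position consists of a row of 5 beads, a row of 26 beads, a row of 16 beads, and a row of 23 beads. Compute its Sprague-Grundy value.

Compute the nim-sum pairwise:
5 ^ 26 = 31
31 ^ 16 = 15
15 ^ 23 = 24

24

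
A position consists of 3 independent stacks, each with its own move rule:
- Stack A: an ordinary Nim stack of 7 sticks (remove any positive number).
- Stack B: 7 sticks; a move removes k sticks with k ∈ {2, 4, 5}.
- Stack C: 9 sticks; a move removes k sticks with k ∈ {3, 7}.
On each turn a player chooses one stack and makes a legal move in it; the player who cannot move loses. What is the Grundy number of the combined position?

Stack A is a plain Nim stack of size 7, so its Grundy value is 7.
Build the Grundy sequence for stack B with g(k) = mex{g(k−s) : s ∈ {2, 4, 5}, s ≤ k}:
k:     0  1  2  3  4  5  6  7
g(k):  0  0  1  1  2  2  3  0
So g(7) = 0.
Build the Grundy sequence for stack C with g(k) = mex{g(k−s) : s ∈ {3, 7}, s ≤ k}:
k:     0  1  2  3  4  5  6  7  8  9
g(k):  0  0  0  1  1  1  0  2  2  1
So g(9) = 1.
The value of a disjunctive sum is the nim-sum of the parts.
Combined value = 7 XOR 0 XOR 1 = 6.

6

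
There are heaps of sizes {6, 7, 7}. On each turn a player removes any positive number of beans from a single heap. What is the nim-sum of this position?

Compute the nim-sum pairwise:
6 XOR 7 = 1
1 XOR 7 = 6

6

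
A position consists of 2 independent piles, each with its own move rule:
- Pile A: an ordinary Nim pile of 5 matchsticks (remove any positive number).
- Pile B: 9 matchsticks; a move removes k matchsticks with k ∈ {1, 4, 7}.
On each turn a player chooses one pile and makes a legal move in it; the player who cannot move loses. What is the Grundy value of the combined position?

4

Pile A is a plain Nim pile of size 5, so its Grundy value is 5.
Build the Grundy sequence for pile B with g(k) = mex{g(k−s) : s ∈ {1, 4, 7}, s ≤ k}:
k:     0  1  2  3  4  5  6  7  8  9
g(k):  0  1  0  1  2  0  1  2  0  1
So g(9) = 1.
By the Sprague-Grundy theorem, the Grundy value of a sum of independent games is the XOR of the component values.
Combined value = 5 ⊕ 1 = 4.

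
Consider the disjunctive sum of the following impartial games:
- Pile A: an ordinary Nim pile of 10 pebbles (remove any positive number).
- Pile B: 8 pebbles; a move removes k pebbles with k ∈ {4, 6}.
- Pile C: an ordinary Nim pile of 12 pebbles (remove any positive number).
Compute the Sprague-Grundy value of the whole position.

Pile A is a plain Nim pile of size 10, so its Grundy value is 10.
Grundy values for pile B (subtraction set {4, 6}):
k:     0  1  2  3  4  5  6  7  8
g(k):  0  0  0  0  1  1  1  1  2
So g(8) = 2.
Pile C is a plain Nim pile of size 12, so its Grundy value is 12.
By the Sprague-Grundy theorem, the Grundy value of a sum of independent games is the XOR of the component values.
Combined value = 10 XOR 2 XOR 12 = 4.

4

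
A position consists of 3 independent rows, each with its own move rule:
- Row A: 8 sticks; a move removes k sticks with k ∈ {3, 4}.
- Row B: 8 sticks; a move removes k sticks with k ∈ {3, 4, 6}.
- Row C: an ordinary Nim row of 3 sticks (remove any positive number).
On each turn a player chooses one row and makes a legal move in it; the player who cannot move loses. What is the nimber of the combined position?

For row A, compute g(0), g(1), … with moves {3, 4}:
k:     0  1  2  3  4  5  6  7  8
g(k):  0  0  0  1  1  1  2  0  0
So g(8) = 0.
Grundy values for row B (subtraction set {3, 4, 6}):
k:     0  1  2  3  4  5  6  7  8
g(k):  0  0  0  1  1  1  2  2  2
So g(8) = 2.
Row C is a plain Nim row of size 3, so its Grundy value is 3.
The value of a disjunctive sum is the nim-sum of the parts.
Combined value = 0 ⊕ 2 ⊕ 3 = 1.

1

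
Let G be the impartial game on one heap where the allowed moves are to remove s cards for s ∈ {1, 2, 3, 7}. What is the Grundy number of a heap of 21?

1

Compute g(0), g(1), … for moves {1, 2, 3, 7}:
k:     0  1  2  3  4  5  6  7  8  9 10 11 12 13 14 15 16 17 18 19 20 21
g(k):  0  1  2  3  0  1  2  3  0  1  2  3  0  1  2  3  0  1  2  3  0  1
So g(21) = 1.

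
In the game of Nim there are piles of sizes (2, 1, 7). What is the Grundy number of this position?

Compute the nim-sum pairwise:
2 ^ 1 = 3
3 ^ 7 = 4

4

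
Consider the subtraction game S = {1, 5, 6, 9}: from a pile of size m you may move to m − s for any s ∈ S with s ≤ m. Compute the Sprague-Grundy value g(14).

0

Grundy values for subtraction set {1, 5, 6, 9}:
g(0) = mex{} = 0
g(1) = mex{0} = 1
g(2) = mex{1} = 0
g(3) = mex{0} = 1
g(4) = mex{1} = 0
g(5) = mex{0} = 1
g(6) = mex{0,1} = 2
g(7) = mex{0,1,2} = 3
g(8) = mex{0,1,3} = 2
g(9) = mex{0,1,2} = 3
g(10) = mex{0,1,3} = 2
g(11) = mex{0,1,2} = 3
g(12) = mex{1,2,3} = 0
g(13) = mex{0,2,3} = 1
g(14) = mex{1,2,3} = 0
So g(14) = 0.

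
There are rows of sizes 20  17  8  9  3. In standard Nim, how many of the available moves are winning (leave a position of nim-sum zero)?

Compute the nim-sum pairwise:
20 ^ 17 = 5
5 ^ 8 = 13
13 ^ 9 = 4
4 ^ 3 = 7
The overall nim-sum is X = 7. A row of size p has a winning move iff p XOR X < p (reduce it to p XOR X).
  20: 20 XOR 7 = 19 < 20 — winning move (to 19).
  17: 17 XOR 7 = 22 ≥ 17 — no move.
  8: 8 XOR 7 = 15 ≥ 8 — no move.
  9: 9 XOR 7 = 14 ≥ 9 — no move.
  3: 3 XOR 7 = 4 ≥ 3 — no move.
That gives 1 winning move.

1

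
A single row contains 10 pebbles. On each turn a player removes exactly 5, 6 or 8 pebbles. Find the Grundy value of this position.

Grundy values for subtraction set {5, 6, 8}:
g(0) = mex{} = 0
g(1) = mex{} = 0
g(2) = mex{} = 0
g(3) = mex{} = 0
g(4) = mex{} = 0
g(5) = mex{0} = 1
g(6) = mex{0} = 1
g(7) = mex{0} = 1
g(8) = mex{0} = 1
g(9) = mex{0} = 1
g(10) = mex{0,1} = 2
So g(10) = 2.

2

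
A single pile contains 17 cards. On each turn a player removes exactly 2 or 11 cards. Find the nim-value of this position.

0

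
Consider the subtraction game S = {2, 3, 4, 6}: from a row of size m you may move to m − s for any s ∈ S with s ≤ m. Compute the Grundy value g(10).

Grundy values for subtraction set {2, 3, 4, 6}:
g(0) = mex{} = 0
g(1) = mex{} = 0
g(2) = mex{0} = 1
g(3) = mex{0} = 1
g(4) = mex{0,1} = 2
g(5) = mex{0,1} = 2
g(6) = mex{0,1,2} = 3
g(7) = mex{0,1,2} = 3
g(8) = mex{1,2,3} = 0
g(9) = mex{1,2,3} = 0
g(10) = mex{0,2,3} = 1
So g(10) = 1.

1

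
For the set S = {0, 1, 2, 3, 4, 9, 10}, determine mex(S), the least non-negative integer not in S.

5

The values 0, 1, 2, 3, 4 are all present; 5 is the first non-negative integer missing from the set.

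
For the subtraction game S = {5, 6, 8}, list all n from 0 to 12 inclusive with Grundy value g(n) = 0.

Compute g(0), g(1), … for moves {5, 6, 8}:
g(0) = mex{} = 0
g(1) = mex{} = 0
g(2) = mex{} = 0
g(3) = mex{} = 0
g(4) = mex{} = 0
g(5) = mex{0} = 1
g(6) = mex{0} = 1
g(7) = mex{0} = 1
g(8) = mex{0} = 1
g(9) = mex{0} = 1
g(10) = mex{0,1} = 2
g(11) = mex{0,1} = 2
g(12) = mex{0,1} = 2
The P-positions (g = 0) in 0..12 are 0, 1, 2, 3, 4.

0, 1, 2, 3, 4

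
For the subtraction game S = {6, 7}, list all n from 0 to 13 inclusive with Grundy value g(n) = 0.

0, 1, 2, 3, 4, 5, 13

Compute g(0), g(1), … for moves {6, 7}:
g(0) = mex{} = 0
g(1) = mex{} = 0
g(2) = mex{} = 0
g(3) = mex{} = 0
g(4) = mex{} = 0
g(5) = mex{} = 0
g(6) = mex{0} = 1
g(7) = mex{0} = 1
g(8) = mex{0} = 1
g(9) = mex{0} = 1
g(10) = mex{0} = 1
g(11) = mex{0} = 1
g(12) = mex{0,1} = 2
g(13) = mex{1} = 0
The P-positions (g = 0) in 0..13 are 0, 1, 2, 3, 4, 5, 13.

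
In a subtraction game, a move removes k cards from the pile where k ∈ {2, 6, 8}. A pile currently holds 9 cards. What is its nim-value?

2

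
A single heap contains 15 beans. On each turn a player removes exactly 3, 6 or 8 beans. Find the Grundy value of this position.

1

Build the Grundy sequence with g(k) = mex{g(k−s) : s ∈ {3, 6, 8}, s ≤ k}:
k:     0  1  2  3  4  5  6  7  8  9 10 11 12 13 14 15
g(k):  0  0  0  1  1  1  2  2  2  3  3  0  0  0  1  1
So g(15) = 1.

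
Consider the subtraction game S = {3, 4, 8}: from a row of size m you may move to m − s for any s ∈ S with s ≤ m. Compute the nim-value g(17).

1

Build the Grundy sequence with g(k) = mex{g(k−s) : s ∈ {3, 4, 8}, s ≤ k}:
k:     0  1  2  3  4  5  6  7  8  9 10 11 12 13 14 15 16 17
g(k):  0  0  0  1  1  1  2  0  2  3  1  3  0  0  0  1  1  1
So g(17) = 1.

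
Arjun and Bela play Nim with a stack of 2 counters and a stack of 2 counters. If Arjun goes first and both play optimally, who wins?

Bitwise XOR of the heap sizes:
  10  (2)
  10  (2)
  --
  00  (0)
The nim-sum is 0, so this is a P-position: the player to move is in a losing position under optimal play; Arjun is about to move from it and so loses — Bela wins.

Bela wins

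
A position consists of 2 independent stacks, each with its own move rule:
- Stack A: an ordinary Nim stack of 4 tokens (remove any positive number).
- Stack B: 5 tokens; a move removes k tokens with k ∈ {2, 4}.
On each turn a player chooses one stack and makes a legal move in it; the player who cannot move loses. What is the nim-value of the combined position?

Stack A is a plain Nim stack of size 4, so its Grundy value is 4.
Build the Grundy sequence for stack B with g(k) = mex{g(k−s) : s ∈ {2, 4}, s ≤ k}:
k:     0  1  2  3  4  5
g(k):  0  0  1  1  2  2
So g(5) = 2.
The value of a disjunctive sum is the nim-sum of the parts.
Combined value = 4 ⊕ 2 = 6.

6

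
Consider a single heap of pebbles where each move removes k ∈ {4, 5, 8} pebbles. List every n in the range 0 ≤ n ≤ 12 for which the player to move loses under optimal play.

0, 1, 2, 3, 12

Compute g(0), g(1), … for moves {4, 5, 8}:
k:     0  1  2  3  4  5  6  7  8  9 10 11 12
g(k):  0  0  0  0  1  1  1  1  2  2  2  2  0
The P-positions (g = 0) in 0..12 are 0, 1, 2, 3, 12.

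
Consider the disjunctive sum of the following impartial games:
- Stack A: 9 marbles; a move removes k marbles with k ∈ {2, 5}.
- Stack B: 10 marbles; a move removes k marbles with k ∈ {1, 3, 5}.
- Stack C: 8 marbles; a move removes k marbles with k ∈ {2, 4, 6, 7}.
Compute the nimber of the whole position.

Build the Grundy sequence for stack A with g(k) = mex{g(k−s) : s ∈ {2, 5}, s ≤ k}:
k:     0  1  2  3  4  5  6  7  8  9
g(k):  0  0  1  1  0  2  1  0  0  1
So g(9) = 1.
Grundy values for stack B (subtraction set {1, 3, 5}):
g(0) = mex{} = 0
g(1) = mex{0} = 1
g(2) = mex{1} = 0
g(3) = mex{0} = 1
g(4) = mex{1} = 0
g(5) = mex{0} = 1
g(6) = mex{1} = 0
g(7) = mex{0} = 1
g(8) = mex{1} = 0
g(9) = mex{0} = 1
g(10) = mex{1} = 0
So g(10) = 0.
Grundy values for stack C (subtraction set {2, 4, 6, 7}):
k:     0  1  2  3  4  5  6  7  8
g(k):  0  0  1  1  2  2  3  3  4
So g(8) = 4.
By the Sprague-Grundy theorem, the Grundy value of a sum of independent games is the XOR of the component values.
Combined value = 1 ⊕ 0 ⊕ 4 = 5.

5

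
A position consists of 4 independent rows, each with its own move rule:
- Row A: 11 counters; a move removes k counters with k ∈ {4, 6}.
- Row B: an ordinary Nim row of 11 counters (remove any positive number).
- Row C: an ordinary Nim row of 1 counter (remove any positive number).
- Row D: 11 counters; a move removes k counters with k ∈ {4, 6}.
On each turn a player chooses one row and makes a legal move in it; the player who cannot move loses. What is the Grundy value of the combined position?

For row A, compute g(0), g(1), … with moves {4, 6}:
k:     0  1  2  3  4  5  6  7  8  9 10 11
g(k):  0  0  0  0  1  1  1  1  2  2  0  0
So g(11) = 0.
Row B is a plain Nim row of size 11, so its Grundy value is 11.
Row C is a plain Nim row of size 1, so its Grundy value is 1.
Build the Grundy sequence for row D with g(k) = mex{g(k−s) : s ∈ {4, 6}, s ≤ k}:
g(0) = mex{} = 0
g(1) = mex{} = 0
g(2) = mex{} = 0
g(3) = mex{} = 0
g(4) = mex{0} = 1
g(5) = mex{0} = 1
g(6) = mex{0} = 1
g(7) = mex{0} = 1
g(8) = mex{0,1} = 2
g(9) = mex{0,1} = 2
g(10) = mex{1} = 0
g(11) = mex{1} = 0
So g(11) = 0.
The value of a disjunctive sum is the nim-sum of the parts.
Combined value = 0 ⊕ 11 ⊕ 1 ⊕ 0 = 10.

10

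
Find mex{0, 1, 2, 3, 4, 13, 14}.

5

The values 0, 1, 2, 3, 4 are all present; 5 is the first non-negative integer missing from the set.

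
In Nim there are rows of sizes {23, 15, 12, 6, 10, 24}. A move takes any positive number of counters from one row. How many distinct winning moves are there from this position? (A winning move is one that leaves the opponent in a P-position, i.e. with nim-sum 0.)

0

Bitwise XOR of the heap sizes:
  10111  (23)
  01111  (15)
  01100  (12)
  00110  (6)
  01010  (10)
  11000  (24)
  -----
  00000  (0)
The nim-sum is already 0, so every move leaves a nonzero nim-sum — there are no winning moves.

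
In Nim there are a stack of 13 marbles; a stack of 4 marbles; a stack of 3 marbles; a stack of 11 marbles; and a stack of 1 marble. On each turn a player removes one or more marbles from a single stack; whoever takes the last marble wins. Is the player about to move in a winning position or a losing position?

Write each in binary and XOR column by column:
  1101  (13)
  0100  (4)
  0011  (3)
  1011  (11)
  0001  (1)
  ----
  0000  (0)
The nim-sum is 0, so this is a P-position: the player to move is in a losing position under optimal play.

Losing position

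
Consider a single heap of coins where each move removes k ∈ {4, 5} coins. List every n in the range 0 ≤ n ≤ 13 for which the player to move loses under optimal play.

0, 1, 2, 3, 9, 10, 11, 12

Compute g(0), g(1), … for moves {4, 5}:
g(0) = mex{} = 0
g(1) = mex{} = 0
g(2) = mex{} = 0
g(3) = mex{} = 0
g(4) = mex{0} = 1
g(5) = mex{0} = 1
g(6) = mex{0} = 1
g(7) = mex{0} = 1
g(8) = mex{0,1} = 2
g(9) = mex{1} = 0
g(10) = mex{1} = 0
g(11) = mex{1} = 0
g(12) = mex{1,2} = 0
g(13) = mex{0,2} = 1
The P-positions (g = 0) in 0..13 are 0, 1, 2, 3, 9, 10, 11, 12.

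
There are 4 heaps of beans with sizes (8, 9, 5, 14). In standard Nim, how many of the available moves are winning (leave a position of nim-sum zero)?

3

Nim-sum: 8 ^ 9 ^ 5 ^ 14 = 10.
The overall nim-sum is X = 10. A heap of size p has a winning move iff p XOR X < p (reduce it to p XOR X).
  8: 8 XOR 10 = 2 < 8 — winning move (to 2).
  9: 9 XOR 10 = 3 < 9 — winning move (to 3).
  5: 5 XOR 10 = 15 ≥ 5 — no move.
  14: 14 XOR 10 = 4 < 14 — winning move (to 4).
That gives 3 winning moves.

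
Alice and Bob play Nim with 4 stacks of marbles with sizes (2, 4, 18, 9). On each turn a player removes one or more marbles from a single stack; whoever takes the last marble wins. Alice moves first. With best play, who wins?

Alice wins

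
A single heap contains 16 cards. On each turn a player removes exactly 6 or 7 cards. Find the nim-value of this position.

Grundy values for subtraction set {6, 7}:
k:     0  1  2  3  4  5  6  7  8  9 10 11 12 13 14 15 16
g(k):  0  0  0  0  0  0  1  1  1  1  1  1  2  0  0  0  0
So g(16) = 0.

0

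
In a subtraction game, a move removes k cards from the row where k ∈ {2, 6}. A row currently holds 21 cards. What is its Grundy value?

0

Grundy values for subtraction set {2, 6}:
k:     0  1  2  3  4  5  6  7  8  9 10 11 12 13 14 15 16 17 18 19 20 21
g(k):  0  0  1  1  0  0  1  1  0  0  1  1  0  0  1  1  0  0  1  1  0  0
So g(21) = 0.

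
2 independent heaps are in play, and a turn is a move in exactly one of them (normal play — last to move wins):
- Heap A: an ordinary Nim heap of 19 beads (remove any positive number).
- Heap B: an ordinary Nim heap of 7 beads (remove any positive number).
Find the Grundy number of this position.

Heap A is a plain Nim heap of size 19, so its Grundy value is 19.
Heap B is a plain Nim heap of size 7, so its Grundy value is 7.
By the Sprague-Grundy theorem, the Grundy value of a sum of independent games is the XOR of the component values.
Combined value = 19 ⊕ 7 = 20.

20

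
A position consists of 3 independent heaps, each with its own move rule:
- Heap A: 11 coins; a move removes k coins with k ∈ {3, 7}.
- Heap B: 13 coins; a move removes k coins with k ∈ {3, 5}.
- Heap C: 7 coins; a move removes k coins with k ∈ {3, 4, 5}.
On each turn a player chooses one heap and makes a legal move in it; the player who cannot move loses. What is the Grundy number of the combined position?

3

Build the Grundy sequence for heap A with g(k) = mex{g(k−s) : s ∈ {3, 7}, s ≤ k}:
g(0) = mex{} = 0
g(1) = mex{} = 0
g(2) = mex{} = 0
g(3) = mex{0} = 1
g(4) = mex{0} = 1
g(5) = mex{0} = 1
g(6) = mex{1} = 0
g(7) = mex{0,1} = 2
g(8) = mex{0,1} = 2
g(9) = mex{0} = 1
g(10) = mex{1,2} = 0
g(11) = mex{1,2} = 0
So g(11) = 0.
Grundy values for heap B (subtraction set {3, 5}):
k:     0  1  2  3  4  5  6  7  8  9 10 11 12 13
g(k):  0  0  0  1  1  1  2  2  0  0  0  1  1  1
So g(13) = 1.
For heap C, compute g(0), g(1), … with moves {3, 4, 5}:
g(0) = mex{} = 0
g(1) = mex{} = 0
g(2) = mex{} = 0
g(3) = mex{0} = 1
g(4) = mex{0} = 1
g(5) = mex{0} = 1
g(6) = mex{0,1} = 2
g(7) = mex{0,1} = 2
So g(7) = 2.
By the Sprague-Grundy theorem, the Grundy value of a sum of independent games is the XOR of the component values.
Combined value = 0 ⊕ 1 ⊕ 2 = 3.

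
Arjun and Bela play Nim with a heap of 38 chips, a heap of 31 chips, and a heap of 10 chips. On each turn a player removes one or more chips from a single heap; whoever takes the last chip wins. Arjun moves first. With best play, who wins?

Nim-sum: 38 XOR 31 XOR 10 = 51.
The nim-sum is 51 ≠ 0, so this is an N-position: the player to move can win; Arjun has a winning move.

Arjun wins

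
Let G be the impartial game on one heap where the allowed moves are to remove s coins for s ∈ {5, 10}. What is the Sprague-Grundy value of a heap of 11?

2

Grundy values for subtraction set {5, 10}:
g(0) = mex{} = 0
g(1) = mex{} = 0
g(2) = mex{} = 0
g(3) = mex{} = 0
g(4) = mex{} = 0
g(5) = mex{0} = 1
g(6) = mex{0} = 1
g(7) = mex{0} = 1
g(8) = mex{0} = 1
g(9) = mex{0} = 1
g(10) = mex{0,1} = 2
g(11) = mex{0,1} = 2
So g(11) = 2.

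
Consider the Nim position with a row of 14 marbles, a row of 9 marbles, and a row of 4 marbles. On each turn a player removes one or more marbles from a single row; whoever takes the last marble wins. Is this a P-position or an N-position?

N-position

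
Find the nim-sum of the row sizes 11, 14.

Nim-sum: 11 ⊕ 14 = 5.

5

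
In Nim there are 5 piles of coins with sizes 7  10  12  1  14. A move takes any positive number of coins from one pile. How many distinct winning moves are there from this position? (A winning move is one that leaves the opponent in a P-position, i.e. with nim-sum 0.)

3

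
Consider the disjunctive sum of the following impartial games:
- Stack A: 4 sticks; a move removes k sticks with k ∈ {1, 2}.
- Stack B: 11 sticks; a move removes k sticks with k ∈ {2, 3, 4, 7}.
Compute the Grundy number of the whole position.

1

For stack A, compute g(0), g(1), … with moves {1, 2}:
g(0) = mex{} = 0
g(1) = mex{0} = 1
g(2) = mex{0,1} = 2
g(3) = mex{1,2} = 0
g(4) = mex{0,2} = 1
So g(4) = 1.
For stack B, compute g(0), g(1), … with moves {2, 3, 4, 7}:
k:     0  1  2  3  4  5  6  7  8  9 10 11
g(k):  0  0  1  1  2  2  0  3  1  4  2  0
So g(11) = 0.
The value of a disjunctive sum is the nim-sum of the parts.
Combined value = 1 XOR 0 = 1.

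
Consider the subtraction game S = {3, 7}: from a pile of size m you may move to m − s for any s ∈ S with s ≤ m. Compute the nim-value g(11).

0

Grundy values for subtraction set {3, 7}:
g(0) = mex{} = 0
g(1) = mex{} = 0
g(2) = mex{} = 0
g(3) = mex{0} = 1
g(4) = mex{0} = 1
g(5) = mex{0} = 1
g(6) = mex{1} = 0
g(7) = mex{0,1} = 2
g(8) = mex{0,1} = 2
g(9) = mex{0} = 1
g(10) = mex{1,2} = 0
g(11) = mex{1,2} = 0
So g(11) = 0.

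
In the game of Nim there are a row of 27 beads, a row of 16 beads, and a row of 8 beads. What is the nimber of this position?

In binary:
  11011  (27)
  10000  (16)
  01000  (8)
  -----
  00011  (3)

3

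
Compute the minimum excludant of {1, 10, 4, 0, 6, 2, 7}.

The values 0, 1, 2 are all present; 3 is the first non-negative integer missing from the set.

3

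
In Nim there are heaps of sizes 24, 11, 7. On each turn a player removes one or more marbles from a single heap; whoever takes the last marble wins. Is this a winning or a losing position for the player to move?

Winning position

Write each in binary and XOR column by column:
  11000  (24)
  01011  (11)
  00111  (7)
  -----
  10100  (20)
The nim-sum is 20 ≠ 0, so this is an N-position: the player to move can win.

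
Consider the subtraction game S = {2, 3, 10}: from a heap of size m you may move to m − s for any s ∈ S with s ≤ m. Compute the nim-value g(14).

1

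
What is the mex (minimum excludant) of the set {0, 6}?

0 is in the set but 1 is not, so the mex is 1.

1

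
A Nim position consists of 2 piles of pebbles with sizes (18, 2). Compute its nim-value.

16

Compute the nim-sum pairwise:
18 XOR 2 = 16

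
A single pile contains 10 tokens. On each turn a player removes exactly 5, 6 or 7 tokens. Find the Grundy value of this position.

2

Compute g(0), g(1), … for moves {5, 6, 7}:
k:     0  1  2  3  4  5  6  7  8  9 10
g(k):  0  0  0  0  0  1  1  1  1  1  2
So g(10) = 2.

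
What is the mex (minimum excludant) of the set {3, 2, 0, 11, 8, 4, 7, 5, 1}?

The values 0, 1, 2, 3, 4, 5 are all present; 6 is the first non-negative integer missing from the set.

6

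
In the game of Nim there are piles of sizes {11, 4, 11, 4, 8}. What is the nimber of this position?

8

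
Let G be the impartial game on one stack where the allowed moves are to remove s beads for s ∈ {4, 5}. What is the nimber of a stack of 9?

Build the Grundy sequence with g(k) = mex{g(k−s) : s ∈ {4, 5}, s ≤ k}:
k:     0  1  2  3  4  5  6  7  8  9
g(k):  0  0  0  0  1  1  1  1  2  0
So g(9) = 0.

0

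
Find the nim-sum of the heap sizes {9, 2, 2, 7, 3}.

13

Compute the nim-sum pairwise:
9 ^ 2 = 11
11 ^ 2 = 9
9 ^ 7 = 14
14 ^ 3 = 13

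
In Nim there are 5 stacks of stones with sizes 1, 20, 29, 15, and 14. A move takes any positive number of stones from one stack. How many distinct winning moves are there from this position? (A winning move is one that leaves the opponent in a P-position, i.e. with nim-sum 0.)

3

Compute the nim-sum pairwise:
1 ⊕ 20 = 21
21 ⊕ 29 = 8
8 ⊕ 15 = 7
7 ⊕ 14 = 9
The overall nim-sum is X = 9. A stack of size p has a winning move iff p XOR X < p (reduce it to p XOR X).
  1: 1 XOR 9 = 8 ≥ 1 — no move.
  20: 20 XOR 9 = 29 ≥ 20 — no move.
  29: 29 XOR 9 = 20 < 29 — winning move (to 20).
  15: 15 XOR 9 = 6 < 15 — winning move (to 6).
  14: 14 XOR 9 = 7 < 14 — winning move (to 7).
That gives 3 winning moves.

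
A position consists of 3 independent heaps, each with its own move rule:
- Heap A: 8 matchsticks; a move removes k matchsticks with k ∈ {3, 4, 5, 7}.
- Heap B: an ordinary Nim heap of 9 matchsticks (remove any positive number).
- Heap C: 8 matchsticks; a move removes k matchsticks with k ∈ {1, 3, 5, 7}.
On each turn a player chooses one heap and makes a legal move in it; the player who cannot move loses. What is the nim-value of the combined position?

For heap A, compute g(0), g(1), … with moves {3, 4, 5, 7}:
k:     0  1  2  3  4  5  6  7  8
g(k):  0  0  0  1  1  1  2  2  2
So g(8) = 2.
Heap B is a plain Nim heap of size 9, so its Grundy value is 9.
Grundy values for heap C (subtraction set {1, 3, 5, 7}):
g(0) = mex{} = 0
g(1) = mex{0} = 1
g(2) = mex{1} = 0
g(3) = mex{0} = 1
g(4) = mex{1} = 0
g(5) = mex{0} = 1
g(6) = mex{1} = 0
g(7) = mex{0} = 1
g(8) = mex{1} = 0
So g(8) = 0.
By the Sprague-Grundy theorem, the Grundy value of a sum of independent games is the XOR of the component values.
Combined value = 2 XOR 9 XOR 0 = 11.

11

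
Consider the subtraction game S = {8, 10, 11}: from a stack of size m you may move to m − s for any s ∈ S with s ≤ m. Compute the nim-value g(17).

2

Grundy values for subtraction set {8, 10, 11}:
k:     0  1  2  3  4  5  6  7  8  9 10 11 12 13 14 15 16 17
g(k):  0  0  0  0  0  0  0  0  1  1  1  1  1  1  1  1  2  2
So g(17) = 2.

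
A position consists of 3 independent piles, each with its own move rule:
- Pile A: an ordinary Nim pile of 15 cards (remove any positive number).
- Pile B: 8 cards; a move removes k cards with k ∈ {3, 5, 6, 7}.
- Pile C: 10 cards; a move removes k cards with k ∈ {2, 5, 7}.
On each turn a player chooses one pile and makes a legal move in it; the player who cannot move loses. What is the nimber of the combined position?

13

Pile A is a plain Nim pile of size 15, so its Grundy value is 15.
Grundy values for pile B (subtraction set {3, 5, 6, 7}):
g(0) = mex{} = 0
g(1) = mex{} = 0
g(2) = mex{} = 0
g(3) = mex{0} = 1
g(4) = mex{0} = 1
g(5) = mex{0} = 1
g(6) = mex{0,1} = 2
g(7) = mex{0,1} = 2
g(8) = mex{0,1} = 2
So g(8) = 2.
Build the Grundy sequence for pile C with g(k) = mex{g(k−s) : s ∈ {2, 5, 7}, s ≤ k}:
g(0) = mex{} = 0
g(1) = mex{} = 0
g(2) = mex{0} = 1
g(3) = mex{0} = 1
g(4) = mex{1} = 0
g(5) = mex{0,1} = 2
g(6) = mex{0} = 1
g(7) = mex{0,1,2} = 3
g(8) = mex{0,1} = 2
g(9) = mex{0,1,3} = 2
g(10) = mex{1,2} = 0
So g(10) = 0.
By the Sprague-Grundy theorem, the Grundy value of a sum of independent games is the XOR of the component values.
Combined value = 15 XOR 2 XOR 0 = 13.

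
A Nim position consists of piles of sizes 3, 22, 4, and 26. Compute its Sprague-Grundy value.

11

Compute the nim-sum pairwise:
3 ^ 22 = 21
21 ^ 4 = 17
17 ^ 26 = 11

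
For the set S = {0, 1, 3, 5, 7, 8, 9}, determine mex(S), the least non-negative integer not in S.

The values 0, 1 are all present; 2 is the first non-negative integer missing from the set.

2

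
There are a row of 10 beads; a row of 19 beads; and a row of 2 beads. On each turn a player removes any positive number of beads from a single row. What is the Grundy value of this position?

27

Nim-sum: 10 ^ 19 ^ 2 = 27.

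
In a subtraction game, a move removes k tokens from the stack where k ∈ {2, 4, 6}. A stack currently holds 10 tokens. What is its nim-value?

Build the Grundy sequence with g(k) = mex{g(k−s) : s ∈ {2, 4, 6}, s ≤ k}:
g(0) = mex{} = 0
g(1) = mex{} = 0
g(2) = mex{0} = 1
g(3) = mex{0} = 1
g(4) = mex{0,1} = 2
g(5) = mex{0,1} = 2
g(6) = mex{0,1,2} = 3
g(7) = mex{0,1,2} = 3
g(8) = mex{1,2,3} = 0
g(9) = mex{1,2,3} = 0
g(10) = mex{0,2,3} = 1
So g(10) = 1.

1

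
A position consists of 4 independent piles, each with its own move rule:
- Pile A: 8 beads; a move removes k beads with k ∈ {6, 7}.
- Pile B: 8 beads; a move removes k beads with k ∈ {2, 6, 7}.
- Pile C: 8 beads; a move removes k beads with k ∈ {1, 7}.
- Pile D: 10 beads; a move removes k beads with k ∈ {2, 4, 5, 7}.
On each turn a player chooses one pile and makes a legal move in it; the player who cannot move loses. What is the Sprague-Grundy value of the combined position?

3

For pile A, compute g(0), g(1), … with moves {6, 7}:
k:     0  1  2  3  4  5  6  7  8
g(k):  0  0  0  0  0  0  1  1  1
So g(8) = 1.
Grundy values for pile B (subtraction set {2, 6, 7}):
g(0) = mex{} = 0
g(1) = mex{} = 0
g(2) = mex{0} = 1
g(3) = mex{0} = 1
g(4) = mex{1} = 0
g(5) = mex{1} = 0
g(6) = mex{0} = 1
g(7) = mex{0} = 1
g(8) = mex{0,1} = 2
So g(8) = 2.
Build the Grundy sequence for pile C with g(k) = mex{g(k−s) : s ∈ {1, 7}, s ≤ k}:
g(0) = mex{} = 0
g(1) = mex{0} = 1
g(2) = mex{1} = 0
g(3) = mex{0} = 1
g(4) = mex{1} = 0
g(5) = mex{0} = 1
g(6) = mex{1} = 0
g(7) = mex{0} = 1
g(8) = mex{1} = 0
So g(8) = 0.
Build the Grundy sequence for pile D with g(k) = mex{g(k−s) : s ∈ {2, 4, 5, 7}, s ≤ k}:
k:     0  1  2  3  4  5  6  7  8  9 10
g(k):  0  0  1  1  2  2  3  3  4  0  0
So g(10) = 0.
By the Sprague-Grundy theorem, the Grundy value of a sum of independent games is the XOR of the component values.
Combined value = 1 ⊕ 2 ⊕ 0 ⊕ 0 = 3.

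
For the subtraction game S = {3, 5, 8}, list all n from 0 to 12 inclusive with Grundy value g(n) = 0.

0, 1, 2, 11, 12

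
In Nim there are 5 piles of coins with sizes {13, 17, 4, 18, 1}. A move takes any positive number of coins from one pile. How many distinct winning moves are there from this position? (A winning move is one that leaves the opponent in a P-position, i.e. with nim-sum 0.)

In binary:
  01101  (13)
  10001  (17)
  00100  (4)
  10010  (18)
  00001  (1)
  -----
  01011  (11)
The overall nim-sum is X = 11. A pile of size p has a winning move iff p XOR X < p (reduce it to p XOR X).
  13: 13 XOR 11 = 6 < 13 — winning move (to 6).
  17: 17 XOR 11 = 26 ≥ 17 — no move.
  4: 4 XOR 11 = 15 ≥ 4 — no move.
  18: 18 XOR 11 = 25 ≥ 18 — no move.
  1: 1 XOR 11 = 10 ≥ 1 — no move.
That gives 1 winning move.

1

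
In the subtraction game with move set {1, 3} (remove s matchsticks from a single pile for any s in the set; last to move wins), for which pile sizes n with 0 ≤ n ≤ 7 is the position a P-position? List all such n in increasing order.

0, 2, 4, 6

Grundy values for subtraction set {1, 3}:
g(0) = mex{} = 0
g(1) = mex{0} = 1
g(2) = mex{1} = 0
g(3) = mex{0} = 1
g(4) = mex{1} = 0
g(5) = mex{0} = 1
g(6) = mex{1} = 0
g(7) = mex{0} = 1
The P-positions (g = 0) in 0..7 are 0, 2, 4, 6.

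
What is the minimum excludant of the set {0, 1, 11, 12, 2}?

The values 0, 1, 2 are all present; 3 is the first non-negative integer missing from the set.

3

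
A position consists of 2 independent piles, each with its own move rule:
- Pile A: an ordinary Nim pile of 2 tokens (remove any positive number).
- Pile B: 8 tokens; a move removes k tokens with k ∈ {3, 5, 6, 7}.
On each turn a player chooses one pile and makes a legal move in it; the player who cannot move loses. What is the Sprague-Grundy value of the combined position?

0

Pile A is a plain Nim pile of size 2, so its Grundy value is 2.
Build the Grundy sequence for pile B with g(k) = mex{g(k−s) : s ∈ {3, 5, 6, 7}, s ≤ k}:
g(0) = mex{} = 0
g(1) = mex{} = 0
g(2) = mex{} = 0
g(3) = mex{0} = 1
g(4) = mex{0} = 1
g(5) = mex{0} = 1
g(6) = mex{0,1} = 2
g(7) = mex{0,1} = 2
g(8) = mex{0,1} = 2
So g(8) = 2.
The value of a disjunctive sum is the nim-sum of the parts.
Combined value = 2 ⊕ 2 = 0.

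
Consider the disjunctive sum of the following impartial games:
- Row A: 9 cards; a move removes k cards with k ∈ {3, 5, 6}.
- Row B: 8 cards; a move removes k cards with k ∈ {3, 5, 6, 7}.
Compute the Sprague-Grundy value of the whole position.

2

Grundy values for row A (subtraction set {3, 5, 6}):
g(0) = mex{} = 0
g(1) = mex{} = 0
g(2) = mex{} = 0
g(3) = mex{0} = 1
g(4) = mex{0} = 1
g(5) = mex{0} = 1
g(6) = mex{0,1} = 2
g(7) = mex{0,1} = 2
g(8) = mex{0,1} = 2
g(9) = mex{1,2} = 0
So g(9) = 0.
Grundy values for row B (subtraction set {3, 5, 6, 7}):
g(0) = mex{} = 0
g(1) = mex{} = 0
g(2) = mex{} = 0
g(3) = mex{0} = 1
g(4) = mex{0} = 1
g(5) = mex{0} = 1
g(6) = mex{0,1} = 2
g(7) = mex{0,1} = 2
g(8) = mex{0,1} = 2
So g(8) = 2.
By the Sprague-Grundy theorem, the Grundy value of a sum of independent games is the XOR of the component values.
Combined value = 0 ⊕ 2 = 2.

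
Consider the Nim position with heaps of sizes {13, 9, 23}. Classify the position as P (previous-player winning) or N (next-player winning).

N-position

Write each in binary and XOR column by column:
  01101  (13)
  01001  (9)
  10111  (23)
  -----
  10011  (19)
The nim-sum is 19 ≠ 0, so this is an N-position: the player to move can win.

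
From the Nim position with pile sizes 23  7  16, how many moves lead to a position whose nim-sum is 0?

0

Nim-sum: 23 XOR 7 XOR 16 = 0.
The nim-sum is already 0, so every move leaves a nonzero nim-sum — there are no winning moves.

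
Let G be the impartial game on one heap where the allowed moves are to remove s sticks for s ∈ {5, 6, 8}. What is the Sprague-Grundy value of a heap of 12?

2

Compute g(0), g(1), … for moves {5, 6, 8}:
g(0) = mex{} = 0
g(1) = mex{} = 0
g(2) = mex{} = 0
g(3) = mex{} = 0
g(4) = mex{} = 0
g(5) = mex{0} = 1
g(6) = mex{0} = 1
g(7) = mex{0} = 1
g(8) = mex{0} = 1
g(9) = mex{0} = 1
g(10) = mex{0,1} = 2
g(11) = mex{0,1} = 2
g(12) = mex{0,1} = 2
So g(12) = 2.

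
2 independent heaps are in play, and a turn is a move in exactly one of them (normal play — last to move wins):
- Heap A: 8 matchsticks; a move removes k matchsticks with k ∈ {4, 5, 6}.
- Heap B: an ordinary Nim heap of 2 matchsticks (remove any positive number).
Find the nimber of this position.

Build the Grundy sequence for heap A with g(k) = mex{g(k−s) : s ∈ {4, 5, 6}, s ≤ k}:
g(0) = mex{} = 0
g(1) = mex{} = 0
g(2) = mex{} = 0
g(3) = mex{} = 0
g(4) = mex{0} = 1
g(5) = mex{0} = 1
g(6) = mex{0} = 1
g(7) = mex{0} = 1
g(8) = mex{0,1} = 2
So g(8) = 2.
Heap B is a plain Nim heap of size 2, so its Grundy value is 2.
The value of a disjunctive sum is the nim-sum of the parts.
Combined value = 2 ⊕ 2 = 0.

0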